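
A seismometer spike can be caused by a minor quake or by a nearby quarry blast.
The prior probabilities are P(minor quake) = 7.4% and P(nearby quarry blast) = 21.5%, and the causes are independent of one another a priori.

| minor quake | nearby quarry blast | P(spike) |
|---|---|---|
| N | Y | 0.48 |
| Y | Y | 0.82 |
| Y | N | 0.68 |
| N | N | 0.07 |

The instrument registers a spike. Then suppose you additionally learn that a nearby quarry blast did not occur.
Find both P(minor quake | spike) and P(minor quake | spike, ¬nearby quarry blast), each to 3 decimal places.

P(minor quake | spike) ≈ 0.264; P(minor quake | spike, ¬nearby quarry blast) ≈ 0.437

P(spike) = 0.07×0.926×0.785 + 0.48×0.926×0.215 + 0.68×0.074×0.785 + 0.82×0.074×0.215 = 0.050884 + 0.095563 + 0.039501 + 0.013046 = 0.198994
The minor quake-present share is 0.039501 + 0.013046 = 0.052547.
P(minor quake | spike) = 0.052547 / 0.198994 ≈ 0.264

Now also conditioning on nearby quarry blast≠true:
P(spike | ¬nearby quarry blast) = 0.07*0.926 + 0.68*0.074 = 0.064820 + 0.050320 = 0.115140
The minor quake-present share is 0.68*0.074 = 0.050320.
Hence the posterior is 0.050320/0.115140 ≈ 0.437.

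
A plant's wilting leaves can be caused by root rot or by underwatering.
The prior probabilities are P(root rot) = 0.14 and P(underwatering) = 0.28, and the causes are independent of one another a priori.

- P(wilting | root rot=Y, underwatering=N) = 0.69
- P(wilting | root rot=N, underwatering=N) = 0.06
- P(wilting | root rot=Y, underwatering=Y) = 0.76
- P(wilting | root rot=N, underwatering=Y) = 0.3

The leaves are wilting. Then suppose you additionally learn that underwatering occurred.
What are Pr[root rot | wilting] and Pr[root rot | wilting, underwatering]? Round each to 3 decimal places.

Sum P(wilting|·) weighted by the priors over the 4 (root rot, underwatering) configurations:
  P(wilting) = 0.06×0.86×0.72 + 0.3×0.86×0.28 + 0.69×0.14×0.72 + 0.76×0.14×0.28
        = 0.037152 + 0.072240 + 0.069552 + 0.029792 = 0.208736
Keeping only the root rot-present terms gives 0.099344, so
  P(root rot | wilting) = 0.099344 / 0.208736 ≈ 0.476

With the extra evidence:
P(wilting | underwatering) = 0.3·0.86 + 0.76·0.14 = 0.258000 + 0.106400 = 0.364400
The root rot-present share is 0.76·0.14 = 0.106400.
P(root rot | wilting, underwatering) = 0.106400 / 0.364400 ≈ 0.292
— underwatering explains away the evidence for root rot.

Pr[root rot | wilting] ≈ 0.476; Pr[root rot | wilting, underwatering] ≈ 0.292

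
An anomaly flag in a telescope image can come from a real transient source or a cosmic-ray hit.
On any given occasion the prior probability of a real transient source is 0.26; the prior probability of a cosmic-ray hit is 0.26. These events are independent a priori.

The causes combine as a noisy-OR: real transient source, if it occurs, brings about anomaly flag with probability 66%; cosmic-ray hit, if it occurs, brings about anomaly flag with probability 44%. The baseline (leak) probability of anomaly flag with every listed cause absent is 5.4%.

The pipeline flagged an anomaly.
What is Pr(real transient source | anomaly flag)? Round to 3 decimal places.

Under noisy-OR, P(anomaly flag | causes) = 1 − (1−0.054)·∏(1−qᵢ) over the active causes.
Sum P(anomaly flag|·) weighted by the priors over the 4 (real transient source, cosmic-ray hit) configurations:
  P(anomaly flag) = 0.054·0.74·0.74 + 0.47024·0.74·0.26 + 0.67836·0.26·0.74 + 0.819882·0.26·0.26
        = 0.029570 + 0.090474 + 0.130516 + 0.055424 = 0.305984
Configurations with real transient source contribute 0.185940, so
  P(real transient source | anomaly flag) = 0.185940 / 0.305984 ≈ 0.608

Pr(real transient source | anomaly flag) ≈ 0.608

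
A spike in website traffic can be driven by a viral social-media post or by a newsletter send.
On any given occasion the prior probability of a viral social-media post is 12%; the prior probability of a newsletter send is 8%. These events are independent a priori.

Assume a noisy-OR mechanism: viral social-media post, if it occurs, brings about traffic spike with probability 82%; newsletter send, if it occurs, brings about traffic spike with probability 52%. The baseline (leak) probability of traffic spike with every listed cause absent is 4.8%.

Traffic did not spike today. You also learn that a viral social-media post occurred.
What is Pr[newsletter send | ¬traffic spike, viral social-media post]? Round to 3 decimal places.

Pr[newsletter send | ¬traffic spike, viral social-media post] ≈ 0.040

Under noisy-OR, P(traffic spike | causes) = 1 − (1−0.048)·∏(1−qᵢ) over the active causes.
Numerator (weight on configurations with newsletter send): 0.082253*0.08 = 0.006580
Normalizer over all consistent configurations: 0.17136*0.92 + 0.082253*0.08 = 0.164231
Posterior = 0.006580 / 0.164231 ≈ 0.040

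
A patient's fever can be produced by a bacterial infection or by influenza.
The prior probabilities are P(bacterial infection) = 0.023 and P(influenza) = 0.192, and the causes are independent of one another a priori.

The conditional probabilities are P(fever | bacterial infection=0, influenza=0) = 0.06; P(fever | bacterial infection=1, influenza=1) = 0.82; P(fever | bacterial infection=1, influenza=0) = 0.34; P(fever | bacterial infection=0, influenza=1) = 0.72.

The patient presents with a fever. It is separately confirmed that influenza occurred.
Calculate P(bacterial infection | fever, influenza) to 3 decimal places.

P(bacterial infection | fever, influenza) ≈ 0.026

By total probability over both values of bacterial infection:
  P(fever | influenza) = 0.72·0.977 + 0.82·0.023
        = 0.703440 + 0.018860 = 0.722300
Configurations with bacterial infection contribute 0.018860, so
  P(bacterial infection | fever, influenza) = 0.018860 / 0.722300 ≈ 0.026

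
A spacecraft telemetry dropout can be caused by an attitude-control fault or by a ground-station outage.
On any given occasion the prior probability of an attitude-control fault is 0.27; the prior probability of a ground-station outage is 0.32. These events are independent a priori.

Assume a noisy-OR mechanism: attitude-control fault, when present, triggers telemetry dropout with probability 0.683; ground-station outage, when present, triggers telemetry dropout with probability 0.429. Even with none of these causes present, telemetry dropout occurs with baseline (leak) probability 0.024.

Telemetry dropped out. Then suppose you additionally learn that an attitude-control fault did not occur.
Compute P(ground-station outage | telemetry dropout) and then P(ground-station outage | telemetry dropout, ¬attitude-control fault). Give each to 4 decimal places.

P(ground-station outage | telemetry dropout) ≈ 0.5572; P(ground-station outage | telemetry dropout, ¬attitude-control fault) ≈ 0.8967

Under noisy-OR, P(telemetry dropout | causes) = 1 − (1−0.024)·∏(1−qᵢ) over the active causes.
By total probability over the 4 (attitude-control fault, ground-station outage) configurations:
  P(telemetry dropout) = 0.024*0.73*0.68 + 0.442704*0.73*0.32 + 0.690608*0.27*0.68 + 0.823337*0.27*0.32
        = 0.011914 + 0.103416 + 0.126796 + 0.071136 = 0.313262
Keeping only the ground-station outage-present terms gives 0.174552, so
  P(ground-station outage | telemetry dropout) = 0.174552 / 0.313262 ≈ 0.5572

With the extra evidence:
P(telemetry dropout | ¬attitude-control fault) = 0.024·0.68 + 0.442704·0.32 = 0.016320 + 0.141665 = 0.157985
Of this, 0.141665 comes from 0.442704·0.32 (the ground-station outage=true cases).
Hence the posterior is 0.141665/0.157985 ≈ 0.8967.
With attitude-control fault excluded, ground-station outage must carry more of the explanatory weight for the telemetry dropout.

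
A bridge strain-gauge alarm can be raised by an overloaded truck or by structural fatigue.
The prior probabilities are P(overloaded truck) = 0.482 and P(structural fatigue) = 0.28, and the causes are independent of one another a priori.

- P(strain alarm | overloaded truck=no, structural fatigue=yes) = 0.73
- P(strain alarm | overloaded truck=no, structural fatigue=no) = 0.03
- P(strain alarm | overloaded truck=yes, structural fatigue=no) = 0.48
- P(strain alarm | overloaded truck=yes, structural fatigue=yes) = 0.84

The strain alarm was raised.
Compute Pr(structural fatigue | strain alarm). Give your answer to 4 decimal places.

P(strain alarm) = 0.03·0.518·0.72 + 0.73·0.518·0.28 + 0.48·0.482·0.72 + 0.84·0.482·0.28 = 0.011189 + 0.105879 + 0.166579 + 0.113366 = 0.397013
Of this, 0.219245 comes from 0.105879 + 0.113366 (the structural fatigue=true cases).
P(structural fatigue | strain alarm) = 0.219245 / 0.397013 ≈ 0.5522

Pr(structural fatigue | strain alarm) ≈ 0.5522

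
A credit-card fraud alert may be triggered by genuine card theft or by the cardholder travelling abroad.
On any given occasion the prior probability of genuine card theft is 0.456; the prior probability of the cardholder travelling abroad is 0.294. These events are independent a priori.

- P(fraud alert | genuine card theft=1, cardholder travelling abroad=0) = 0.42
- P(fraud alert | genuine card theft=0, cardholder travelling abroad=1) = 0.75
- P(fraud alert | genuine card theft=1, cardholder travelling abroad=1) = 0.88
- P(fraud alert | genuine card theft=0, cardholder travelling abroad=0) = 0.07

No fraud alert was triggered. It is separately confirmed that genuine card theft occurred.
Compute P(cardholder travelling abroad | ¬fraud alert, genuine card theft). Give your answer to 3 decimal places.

P(¬fraud alert | genuine card theft) = 0.58*0.706 + 0.12*0.294 = 0.409480 + 0.035280 = 0.444760
Restricting to configurations with cardholder travelling abroad present: 0.12*0.294 = 0.035280.
So P(cardholder travelling abroad | ¬fraud alert, genuine card theft) = 0.035280/0.444760 ≈ 0.079.

P(cardholder travelling abroad | ¬fraud alert, genuine card theft) ≈ 0.079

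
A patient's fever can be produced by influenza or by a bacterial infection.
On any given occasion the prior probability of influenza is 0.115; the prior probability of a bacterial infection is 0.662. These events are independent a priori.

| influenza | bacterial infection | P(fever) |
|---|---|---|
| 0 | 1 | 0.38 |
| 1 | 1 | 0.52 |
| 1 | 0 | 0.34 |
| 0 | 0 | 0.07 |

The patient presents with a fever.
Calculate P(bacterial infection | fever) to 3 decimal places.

Sum P(fever|·) weighted by the priors over the 4 (influenza, bacterial infection) configurations:
  P(fever) = 0.07*0.885*0.338 + 0.38*0.885*0.662 + 0.34*0.115*0.338 + 0.52*0.115*0.662
        = 0.020939 + 0.222631 + 0.013216 + 0.039588 = 0.296374
The terms with bacterial infection present sum to 0.262219, so
  P(bacterial infection | fever) = 0.262219 / 0.296374 ≈ 0.885

P(bacterial infection | fever) ≈ 0.885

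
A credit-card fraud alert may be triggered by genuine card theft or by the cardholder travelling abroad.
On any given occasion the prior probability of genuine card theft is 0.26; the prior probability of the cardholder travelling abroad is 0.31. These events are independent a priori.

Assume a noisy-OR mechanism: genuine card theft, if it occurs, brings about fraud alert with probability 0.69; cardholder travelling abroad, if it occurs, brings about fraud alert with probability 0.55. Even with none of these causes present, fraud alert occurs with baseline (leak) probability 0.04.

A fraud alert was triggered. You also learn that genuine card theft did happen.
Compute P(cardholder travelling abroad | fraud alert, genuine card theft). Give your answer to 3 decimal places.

P(cardholder travelling abroad | fraud alert, genuine card theft) ≈ 0.356

Under noisy-OR, P(fraud alert | causes) = 1 − (1−0.04)·∏(1−qᵢ) over the active causes.
P(fraud alert | genuine card theft) = 0.7024×0.69 + 0.86608×0.31 = 0.484656 + 0.268485 = 0.753141
Of this, 0.268485 comes from 0.86608×0.31 (the cardholder travelling abroad=true cases).
P(cardholder travelling abroad | fraud alert, genuine card theft) = 0.268485 / 0.753141 ≈ 0.356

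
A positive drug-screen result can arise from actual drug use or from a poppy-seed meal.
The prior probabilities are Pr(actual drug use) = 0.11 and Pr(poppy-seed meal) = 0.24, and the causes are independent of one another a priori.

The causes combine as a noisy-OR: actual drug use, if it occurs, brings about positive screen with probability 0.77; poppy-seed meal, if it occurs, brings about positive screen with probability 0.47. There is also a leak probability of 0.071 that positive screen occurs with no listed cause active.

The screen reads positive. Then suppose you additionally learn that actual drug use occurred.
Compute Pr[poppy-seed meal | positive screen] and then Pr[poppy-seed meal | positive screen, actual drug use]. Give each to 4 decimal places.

Under noisy-OR, P(positive screen | causes) = 1 − (1−0.071)·∏(1−qᵢ) over the active causes.
By total probability over the 4 (actual drug use, poppy-seed meal) configurations:
  P(positive screen) = 0.071·0.89·0.76 + 0.50763·0.89·0.24 + 0.78633·0.11·0.76 + 0.886755·0.11·0.24
        = 0.048024 + 0.108430 + 0.065737 + 0.023410 = 0.245601
The terms with poppy-seed meal present sum to 0.131840, so
  P(poppy-seed meal | positive screen) = 0.131840 / 0.245601 ≈ 0.5368

Now also conditioning on actual drug use=true:
P(positive screen | actual drug use) = 0.78633·0.76 + 0.886755·0.24 = 0.597611 + 0.212821 = 0.810432
The poppy-seed meal-present share is 0.886755·0.24 = 0.212821.
Hence the posterior is 0.212821/0.810432 ≈ 0.2626.
This is intercausal reasoning (explaining away): once actual drug use accounts for the positive screen, poppy-seed meal becomes less likely.

Pr[poppy-seed meal | positive screen] ≈ 0.5368; Pr[poppy-seed meal | positive screen, actual drug use] ≈ 0.2626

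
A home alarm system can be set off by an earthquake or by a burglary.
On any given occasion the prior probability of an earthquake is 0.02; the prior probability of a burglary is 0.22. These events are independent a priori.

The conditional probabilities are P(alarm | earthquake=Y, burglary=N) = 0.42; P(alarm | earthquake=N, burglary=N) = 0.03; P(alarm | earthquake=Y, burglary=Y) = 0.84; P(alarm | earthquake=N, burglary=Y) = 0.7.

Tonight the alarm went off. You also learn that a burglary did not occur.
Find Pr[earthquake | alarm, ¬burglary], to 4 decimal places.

For the numerator, keep only earthquake=true terms: 0.42*0.02 = 0.008400
The normalizing constant is 0.03*0.98 + 0.42*0.02 = 0.037800
P(earthquake | alarm, ¬burglary) = 0.008400/0.037800 ≈ 0.2222

Pr[earthquake | alarm, ¬burglary] ≈ 0.2222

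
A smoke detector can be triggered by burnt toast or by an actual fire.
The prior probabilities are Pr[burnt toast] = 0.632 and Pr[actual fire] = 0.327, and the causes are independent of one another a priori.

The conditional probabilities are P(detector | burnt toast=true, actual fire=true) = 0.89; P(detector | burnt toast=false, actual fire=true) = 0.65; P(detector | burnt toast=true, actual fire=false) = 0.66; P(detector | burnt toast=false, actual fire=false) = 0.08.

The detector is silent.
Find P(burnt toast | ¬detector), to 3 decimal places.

P(burnt toast | ¬detector) ≈ 0.383

P(¬detector) = 0.92*0.368*0.673 + 0.35*0.368*0.327 + 0.34*0.632*0.673 + 0.11*0.632*0.327 = 0.227851 + 0.042118 + 0.144614 + 0.022733 = 0.437316
The burnt toast-present share is 0.144614 + 0.022733 = 0.167347.
P(burnt toast | ¬detector) = 0.167347 / 0.437316 ≈ 0.383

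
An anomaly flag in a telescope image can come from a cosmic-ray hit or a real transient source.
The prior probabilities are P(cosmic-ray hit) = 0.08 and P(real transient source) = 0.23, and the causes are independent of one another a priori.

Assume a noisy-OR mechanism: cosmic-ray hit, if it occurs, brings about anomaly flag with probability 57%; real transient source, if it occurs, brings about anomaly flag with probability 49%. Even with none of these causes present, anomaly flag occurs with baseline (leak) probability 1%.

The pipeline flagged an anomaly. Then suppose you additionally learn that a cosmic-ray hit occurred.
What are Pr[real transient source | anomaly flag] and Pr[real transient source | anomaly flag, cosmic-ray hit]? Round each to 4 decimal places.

Pr[real transient source | anomaly flag] ≈ 0.7373; Pr[real transient source | anomaly flag, cosmic-ray hit] ≈ 0.2894

Under noisy-OR, P(anomaly flag | causes) = 1 − (1−0.01)·∏(1−qᵢ) over the active causes.
P(anomaly flag) = 0.01×0.92×0.77 + 0.4951×0.92×0.23 + 0.5743×0.08×0.77 + 0.782893×0.08×0.23 = 0.007084 + 0.104763 + 0.035377 + 0.014405 = 0.161629
Of this, 0.119168 comes from 0.104763 + 0.014405 (the real transient source=true cases).
So P(real transient source | anomaly flag) = 0.119168/0.161629 ≈ 0.7373.

Now also conditioning on cosmic-ray hit=true:
P(anomaly flag | cosmic-ray hit) = 0.5743·0.77 + 0.782893·0.23 = 0.442211 + 0.180065 = 0.622276
Of this, 0.180065 comes from 0.782893·0.23 (the real transient source=true cases).
Hence the posterior is 0.180065/0.622276 ≈ 0.2894.
Conditioning on cosmic-ray hit lowers the posterior on real transient source: the classic explaining-away effect in a common-effect structure.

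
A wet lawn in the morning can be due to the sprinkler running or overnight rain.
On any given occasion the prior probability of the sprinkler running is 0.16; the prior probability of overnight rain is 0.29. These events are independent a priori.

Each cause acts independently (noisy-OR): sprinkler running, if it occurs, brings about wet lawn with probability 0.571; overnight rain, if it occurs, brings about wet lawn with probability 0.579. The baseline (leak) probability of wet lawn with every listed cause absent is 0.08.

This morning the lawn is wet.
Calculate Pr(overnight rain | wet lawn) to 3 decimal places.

Pr(overnight rain | wet lawn) ≈ 0.617

Under noisy-OR, P(wet lawn | causes) = 1 − (1−0.08)·∏(1−qᵢ) over the active causes.
By total probability over the 4 (sprinkler running, overnight rain) configurations:
  P(wet lawn) = 0.08*0.84*0.71 + 0.61268*0.84*0.29 + 0.60532*0.16*0.71 + 0.83384*0.16*0.29
        = 0.047712 + 0.149249 + 0.068764 + 0.038690 = 0.304415
Configurations with overnight rain contribute 0.187939, so
  P(overnight rain | wet lawn) = 0.187939 / 0.304415 ≈ 0.617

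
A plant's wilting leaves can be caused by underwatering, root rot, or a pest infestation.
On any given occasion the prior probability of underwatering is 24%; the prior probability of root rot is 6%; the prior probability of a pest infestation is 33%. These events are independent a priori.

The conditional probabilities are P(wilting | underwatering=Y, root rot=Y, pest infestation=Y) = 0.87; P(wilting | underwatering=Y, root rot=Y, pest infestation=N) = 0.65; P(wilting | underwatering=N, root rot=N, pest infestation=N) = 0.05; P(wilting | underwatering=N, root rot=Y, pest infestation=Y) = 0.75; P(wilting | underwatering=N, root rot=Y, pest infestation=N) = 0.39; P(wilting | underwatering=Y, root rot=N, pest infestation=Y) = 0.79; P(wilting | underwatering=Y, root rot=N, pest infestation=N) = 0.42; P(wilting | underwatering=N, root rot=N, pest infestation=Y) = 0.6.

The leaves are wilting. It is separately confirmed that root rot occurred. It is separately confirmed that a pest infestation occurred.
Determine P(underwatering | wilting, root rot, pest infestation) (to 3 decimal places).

P(wilting | root rot, pest infestation) = 0.75·0.76 + 0.87·0.24 = 0.570000 + 0.208800 = 0.778800
Restricting to configurations with underwatering present: 0.87·0.24 = 0.208800.
So P(underwatering | wilting, root rot, pest infestation) = 0.208800/0.778800 ≈ 0.268.

P(underwatering | wilting, root rot, pest infestation) ≈ 0.268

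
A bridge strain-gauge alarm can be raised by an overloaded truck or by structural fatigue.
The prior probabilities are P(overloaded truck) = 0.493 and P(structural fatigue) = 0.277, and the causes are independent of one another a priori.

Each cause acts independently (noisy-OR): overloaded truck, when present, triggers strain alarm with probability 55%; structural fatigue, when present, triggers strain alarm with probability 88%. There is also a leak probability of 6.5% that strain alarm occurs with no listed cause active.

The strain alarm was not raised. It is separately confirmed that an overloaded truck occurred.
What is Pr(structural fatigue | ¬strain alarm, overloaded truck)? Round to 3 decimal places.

Under noisy-OR, P(strain alarm | causes) = 1 − (1−0.065)·∏(1−qᵢ) over the active causes.
P(¬strain alarm | overloaded truck) = 0.42075·0.723 + 0.05049·0.277 = 0.304202 + 0.013986 = 0.318188
Of this, 0.013986 comes from 0.05049·0.277 (the structural fatigue=true cases).
Hence the posterior is 0.013986/0.318188 ≈ 0.044.

Pr(structural fatigue | ¬strain alarm, overloaded truck) ≈ 0.044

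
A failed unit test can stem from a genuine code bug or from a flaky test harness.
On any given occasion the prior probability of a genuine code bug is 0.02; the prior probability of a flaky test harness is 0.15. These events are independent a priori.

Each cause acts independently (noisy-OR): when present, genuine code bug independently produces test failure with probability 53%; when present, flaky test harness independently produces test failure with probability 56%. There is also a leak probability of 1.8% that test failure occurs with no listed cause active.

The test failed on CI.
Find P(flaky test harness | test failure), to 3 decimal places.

Under noisy-OR, P(test failure | causes) = 1 − (1−0.018)·∏(1−qᵢ) over the active causes.
For the numerator, keep only flaky test harness=true terms: 0.083484 + 0.002391 = 0.085875
Denominator P(test failure): 0.018×0.98×0.85 + 0.56792×0.98×0.15 + 0.53846×0.02×0.85 + 0.796922×0.02×0.15 = 0.110023
Posterior = 0.085875 / 0.110023 ≈ 0.781

P(flaky test harness | test failure) ≈ 0.781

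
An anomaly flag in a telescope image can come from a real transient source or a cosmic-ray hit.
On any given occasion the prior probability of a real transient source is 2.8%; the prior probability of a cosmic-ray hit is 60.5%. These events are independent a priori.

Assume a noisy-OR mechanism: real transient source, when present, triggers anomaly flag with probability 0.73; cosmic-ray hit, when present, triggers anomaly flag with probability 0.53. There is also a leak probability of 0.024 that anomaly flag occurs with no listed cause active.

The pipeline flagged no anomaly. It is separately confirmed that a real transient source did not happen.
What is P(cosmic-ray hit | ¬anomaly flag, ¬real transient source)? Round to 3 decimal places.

Under noisy-OR, P(anomaly flag | causes) = 1 − (1−0.024)·∏(1−qᵢ) over the active causes.
By total probability over both values of cosmic-ray hit:
  P(¬anomaly flag | ¬real transient source) = 0.976*0.395 + 0.45872*0.605
        = 0.385520 + 0.277526 = 0.663046
Keeping only the cosmic-ray hit-present terms gives 0.277526, so
  P(cosmic-ray hit | ¬anomaly flag, ¬real transient source) = 0.277526 / 0.663046 ≈ 0.419

P(cosmic-ray hit | ¬anomaly flag, ¬real transient source) ≈ 0.419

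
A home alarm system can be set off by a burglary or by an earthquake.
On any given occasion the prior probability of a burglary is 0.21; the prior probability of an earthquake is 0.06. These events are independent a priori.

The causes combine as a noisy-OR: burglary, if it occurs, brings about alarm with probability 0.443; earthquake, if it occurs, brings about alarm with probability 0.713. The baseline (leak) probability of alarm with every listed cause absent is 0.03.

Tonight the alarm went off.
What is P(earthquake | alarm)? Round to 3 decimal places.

Under noisy-OR, P(alarm | causes) = 1 − (1−0.03)·∏(1−qᵢ) over the active causes.
Enumerate the 4 (burglary, earthquake) configurations and weight by the priors:
  P(alarm) = 0.03·0.79·0.94 + 0.72161·0.79·0.06 + 0.45971·0.21·0.94 + 0.844937·0.21·0.06
        = 0.022278 + 0.034204 + 0.090747 + 0.010646 = 0.157875
Keeping only the earthquake-present terms gives 0.044850, so
  P(earthquake | alarm) = 0.044850 / 0.157875 ≈ 0.284

P(earthquake | alarm) ≈ 0.284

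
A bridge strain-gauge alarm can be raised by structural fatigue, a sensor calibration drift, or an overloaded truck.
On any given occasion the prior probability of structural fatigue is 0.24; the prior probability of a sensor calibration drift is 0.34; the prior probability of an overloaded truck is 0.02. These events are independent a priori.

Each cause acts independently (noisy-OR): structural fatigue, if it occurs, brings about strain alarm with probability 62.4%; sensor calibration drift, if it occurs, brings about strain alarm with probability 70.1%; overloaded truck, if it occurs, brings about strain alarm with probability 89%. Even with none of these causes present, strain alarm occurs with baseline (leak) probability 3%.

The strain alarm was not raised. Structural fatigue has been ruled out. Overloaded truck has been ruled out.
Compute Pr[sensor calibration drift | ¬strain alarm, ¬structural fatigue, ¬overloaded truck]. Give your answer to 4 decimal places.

Under noisy-OR, P(strain alarm | causes) = 1 − (1−0.03)·∏(1−qᵢ) over the active causes.
Numerator (weight on configurations with sensor calibration drift): 0.29003*0.34 = 0.098610
Denominator P(¬strain alarm | ¬structural fatigue, ¬overloaded truck): 0.97*0.66 + 0.29003*0.34 = 0.738810
Posterior = 0.098610 / 0.738810 ≈ 0.1335

Pr[sensor calibration drift | ¬strain alarm, ¬structural fatigue, ¬overloaded truck] ≈ 0.1335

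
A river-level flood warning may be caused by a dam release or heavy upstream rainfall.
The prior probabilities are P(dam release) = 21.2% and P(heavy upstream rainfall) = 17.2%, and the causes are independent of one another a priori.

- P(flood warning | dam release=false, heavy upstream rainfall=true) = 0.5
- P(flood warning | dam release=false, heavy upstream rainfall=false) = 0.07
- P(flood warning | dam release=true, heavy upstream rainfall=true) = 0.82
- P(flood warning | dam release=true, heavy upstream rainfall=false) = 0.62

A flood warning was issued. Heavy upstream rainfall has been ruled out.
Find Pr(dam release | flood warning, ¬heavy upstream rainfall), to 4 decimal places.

Pr(dam release | flood warning, ¬heavy upstream rainfall) ≈ 0.7044

P(flood warning | ¬heavy upstream rainfall) = 0.07·0.788 + 0.62·0.212 = 0.055160 + 0.131440 = 0.186600
The dam release-present share is 0.62·0.212 = 0.131440.
Hence the posterior is 0.131440/0.186600 ≈ 0.7044.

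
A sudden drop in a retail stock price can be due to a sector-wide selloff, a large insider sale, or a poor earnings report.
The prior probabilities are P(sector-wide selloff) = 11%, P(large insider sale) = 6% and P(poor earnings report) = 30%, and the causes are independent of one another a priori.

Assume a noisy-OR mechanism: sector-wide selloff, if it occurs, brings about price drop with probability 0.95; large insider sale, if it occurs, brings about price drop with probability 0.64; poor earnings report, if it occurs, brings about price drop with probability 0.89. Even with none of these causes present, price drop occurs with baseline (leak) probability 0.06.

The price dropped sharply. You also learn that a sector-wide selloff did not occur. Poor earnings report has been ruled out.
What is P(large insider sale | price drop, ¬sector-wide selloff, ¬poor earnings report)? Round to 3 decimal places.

P(large insider sale | price drop, ¬sector-wide selloff, ¬poor earnings report) ≈ 0.413

Under noisy-OR, P(price drop | causes) = 1 − (1−0.06)·∏(1−qᵢ) over the active causes.
Enumerate both values of large insider sale and weight by the priors:
  P(price drop | ¬sector-wide selloff, ¬poor earnings report) = 0.06·0.94 + 0.6616·0.06
        = 0.056400 + 0.039696 = 0.096096
Configurations with large insider sale contribute 0.039696, so
  P(large insider sale | price drop, ¬sector-wide selloff, ¬poor earnings report) = 0.039696 / 0.096096 ≈ 0.413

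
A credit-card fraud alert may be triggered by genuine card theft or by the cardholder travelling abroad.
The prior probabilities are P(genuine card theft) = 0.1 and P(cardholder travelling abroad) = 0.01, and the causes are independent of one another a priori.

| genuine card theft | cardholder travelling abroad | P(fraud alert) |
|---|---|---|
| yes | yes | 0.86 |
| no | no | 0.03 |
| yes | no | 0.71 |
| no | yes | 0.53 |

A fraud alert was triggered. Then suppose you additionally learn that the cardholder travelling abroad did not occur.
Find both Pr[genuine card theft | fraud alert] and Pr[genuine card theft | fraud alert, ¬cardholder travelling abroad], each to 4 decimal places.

By total probability over the 4 (genuine card theft, cardholder travelling abroad) configurations:
  P(fraud alert) = 0.03×0.9×0.99 + 0.53×0.9×0.01 + 0.71×0.1×0.99 + 0.86×0.1×0.01
        = 0.026730 + 0.004770 + 0.070290 + 0.000860 = 0.102650
Keeping only the genuine card theft-present terms gives 0.071150, so
  P(genuine card theft | fraud alert) = 0.071150 / 0.102650 ≈ 0.6931

With the extra evidence:
P(fraud alert | ¬cardholder travelling abroad) = 0.03*0.9 + 0.71*0.1 = 0.027000 + 0.071000 = 0.098000
Restricting to configurations with genuine card theft present: 0.71*0.1 = 0.071000.
P(genuine card theft | fraud alert, ¬cardholder travelling abroad) = 0.071000 / 0.098000 ≈ 0.7245

Pr[genuine card theft | fraud alert] ≈ 0.6931; Pr[genuine card theft | fraud alert, ¬cardholder travelling abroad] ≈ 0.7245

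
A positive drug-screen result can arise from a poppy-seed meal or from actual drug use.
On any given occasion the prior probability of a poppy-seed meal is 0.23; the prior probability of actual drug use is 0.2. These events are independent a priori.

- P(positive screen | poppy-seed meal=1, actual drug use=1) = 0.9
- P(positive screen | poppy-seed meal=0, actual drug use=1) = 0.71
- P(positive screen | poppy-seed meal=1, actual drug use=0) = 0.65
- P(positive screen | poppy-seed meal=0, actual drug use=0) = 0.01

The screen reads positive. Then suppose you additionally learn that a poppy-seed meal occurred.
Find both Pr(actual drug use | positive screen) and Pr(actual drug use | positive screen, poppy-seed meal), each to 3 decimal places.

Pr(actual drug use | positive screen) ≈ 0.545; Pr(actual drug use | positive screen, poppy-seed meal) ≈ 0.257

Sum P(positive screen|·) weighted by the priors over the 4 (poppy-seed meal, actual drug use) configurations:
  P(positive screen) = 0.01*0.77*0.8 + 0.71*0.77*0.2 + 0.65*0.23*0.8 + 0.9*0.23*0.2
        = 0.006160 + 0.109340 + 0.119600 + 0.041400 = 0.276500
Keeping only the actual drug use-present terms gives 0.150740, so
  P(actual drug use | positive screen) = 0.150740 / 0.276500 ≈ 0.545

Now condition on the additional information:
P(positive screen | poppy-seed meal) = 0.65*0.8 + 0.9*0.2 = 0.520000 + 0.180000 = 0.700000
Restricting to configurations with actual drug use present: 0.9*0.2 = 0.180000.
So P(actual drug use | positive screen, poppy-seed meal) = 0.180000/0.700000 ≈ 0.257.
Conditioning on poppy-seed meal lowers the posterior on actual drug use: the classic explaining-away effect in a common-effect structure.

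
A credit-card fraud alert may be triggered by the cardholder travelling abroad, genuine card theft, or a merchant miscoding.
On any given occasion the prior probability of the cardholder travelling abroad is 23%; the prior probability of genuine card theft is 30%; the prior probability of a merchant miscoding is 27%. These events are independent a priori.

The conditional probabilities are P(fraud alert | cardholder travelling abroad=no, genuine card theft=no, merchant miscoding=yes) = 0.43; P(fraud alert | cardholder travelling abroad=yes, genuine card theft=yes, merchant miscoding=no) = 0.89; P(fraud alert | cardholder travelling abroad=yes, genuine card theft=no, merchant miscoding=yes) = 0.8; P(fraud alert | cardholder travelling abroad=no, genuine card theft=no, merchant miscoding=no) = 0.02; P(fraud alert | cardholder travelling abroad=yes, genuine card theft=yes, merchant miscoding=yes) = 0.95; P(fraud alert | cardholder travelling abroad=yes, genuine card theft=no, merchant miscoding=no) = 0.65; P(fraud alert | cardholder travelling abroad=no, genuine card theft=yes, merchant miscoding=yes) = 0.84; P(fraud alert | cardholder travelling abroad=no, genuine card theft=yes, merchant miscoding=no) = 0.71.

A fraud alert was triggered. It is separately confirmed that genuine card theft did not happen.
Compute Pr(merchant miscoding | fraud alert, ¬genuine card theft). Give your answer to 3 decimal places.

Pr(merchant miscoding | fraud alert, ¬genuine card theft) ≈ 0.536

P(fraud alert | ¬genuine card theft) = 0.02*0.77*0.73 + 0.43*0.77*0.27 + 0.65*0.23*0.73 + 0.8*0.23*0.27 = 0.011242 + 0.089397 + 0.109135 + 0.049680 = 0.259454
Restricting to configurations with merchant miscoding present: 0.089397 + 0.049680 = 0.139077.
So P(merchant miscoding | fraud alert, ¬genuine card theft) = 0.139077/0.259454 ≈ 0.536.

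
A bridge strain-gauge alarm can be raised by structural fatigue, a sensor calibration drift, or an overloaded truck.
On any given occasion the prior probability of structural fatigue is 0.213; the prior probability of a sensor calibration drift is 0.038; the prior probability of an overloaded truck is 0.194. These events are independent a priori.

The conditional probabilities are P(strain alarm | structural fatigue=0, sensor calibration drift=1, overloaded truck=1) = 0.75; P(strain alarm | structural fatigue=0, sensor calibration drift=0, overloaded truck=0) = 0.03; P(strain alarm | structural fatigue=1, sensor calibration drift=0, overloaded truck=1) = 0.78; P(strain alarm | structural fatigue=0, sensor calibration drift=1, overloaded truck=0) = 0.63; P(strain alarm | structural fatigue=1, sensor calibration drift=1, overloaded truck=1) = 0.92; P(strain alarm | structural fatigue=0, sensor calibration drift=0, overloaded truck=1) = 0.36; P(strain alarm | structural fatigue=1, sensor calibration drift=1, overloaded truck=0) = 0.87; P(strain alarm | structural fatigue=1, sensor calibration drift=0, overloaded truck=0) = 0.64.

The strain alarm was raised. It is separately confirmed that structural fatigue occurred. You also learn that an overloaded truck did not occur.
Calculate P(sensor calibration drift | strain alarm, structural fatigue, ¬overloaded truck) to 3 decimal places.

P(sensor calibration drift | strain alarm, structural fatigue, ¬overloaded truck) ≈ 0.051

Sum P(strain alarm|·) weighted by the priors over both values of sensor calibration drift:
  P(strain alarm | structural fatigue, ¬overloaded truck) = 0.64*0.962 + 0.87*0.038
        = 0.615680 + 0.033060 = 0.648740
The terms with sensor calibration drift present sum to 0.033060, so
  P(sensor calibration drift | strain alarm, structural fatigue, ¬overloaded truck) = 0.033060 / 0.648740 ≈ 0.051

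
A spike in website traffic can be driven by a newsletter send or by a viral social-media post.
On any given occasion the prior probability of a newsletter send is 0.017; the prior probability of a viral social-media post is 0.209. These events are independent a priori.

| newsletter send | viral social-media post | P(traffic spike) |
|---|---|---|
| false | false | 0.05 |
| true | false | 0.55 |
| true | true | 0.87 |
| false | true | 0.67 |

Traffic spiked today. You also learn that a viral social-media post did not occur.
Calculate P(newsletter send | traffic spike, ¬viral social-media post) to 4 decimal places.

Enumerate both values of newsletter send and weight by the priors:
  P(traffic spike | ¬viral social-media post) = 0.05·0.983 + 0.55·0.017
        = 0.049150 + 0.009350 = 0.058500
Configurations with newsletter send contribute 0.009350, so
  P(newsletter send | traffic spike, ¬viral social-media post) = 0.009350 / 0.058500 ≈ 0.1598

P(newsletter send | traffic spike, ¬viral social-media post) ≈ 0.1598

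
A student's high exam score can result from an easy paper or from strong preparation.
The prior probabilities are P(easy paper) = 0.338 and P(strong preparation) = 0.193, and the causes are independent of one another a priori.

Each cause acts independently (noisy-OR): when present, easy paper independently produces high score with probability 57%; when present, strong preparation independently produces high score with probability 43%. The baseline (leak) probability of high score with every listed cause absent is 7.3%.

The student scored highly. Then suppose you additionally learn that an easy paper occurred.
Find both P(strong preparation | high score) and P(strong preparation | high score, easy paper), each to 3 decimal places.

Under noisy-OR, P(high score | causes) = 1 − (1−0.073)·∏(1−qᵢ) over the active causes.
P(high score) = 0.073*0.662*0.807 + 0.47161*0.662*0.193 + 0.60139*0.338*0.807 + 0.772792*0.338*0.193 = 0.038999 + 0.060256 + 0.164039 + 0.050412 = 0.313706
Of this, 0.110668 comes from 0.060256 + 0.050412 (the strong preparation=true cases).
So P(strong preparation | high score) = 0.110668/0.313706 ≈ 0.353.

Now condition on the additional information:
By total probability over both values of strong preparation:
  P(high score | easy paper) = 0.60139*0.807 + 0.772792*0.193
        = 0.485322 + 0.149149 = 0.634471
The terms with strong preparation present sum to 0.149149, so
  P(strong preparation | high score, easy paper) = 0.149149 / 0.634471 ≈ 0.235
The drop from 0.353 to 0.235 is the explaining-away (discounting) effect.

P(strong preparation | high score) ≈ 0.353; P(strong preparation | high score, easy paper) ≈ 0.235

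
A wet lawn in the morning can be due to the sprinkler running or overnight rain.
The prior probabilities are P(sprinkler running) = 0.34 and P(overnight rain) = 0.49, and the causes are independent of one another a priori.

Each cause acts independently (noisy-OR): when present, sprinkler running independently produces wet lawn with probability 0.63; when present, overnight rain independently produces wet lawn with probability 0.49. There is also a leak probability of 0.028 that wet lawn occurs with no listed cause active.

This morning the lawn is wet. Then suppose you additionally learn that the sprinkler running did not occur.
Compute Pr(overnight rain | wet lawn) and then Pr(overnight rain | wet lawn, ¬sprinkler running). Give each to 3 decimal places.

Pr(overnight rain | wet lawn) ≈ 0.713; Pr(overnight rain | wet lawn, ¬sprinkler running) ≈ 0.945

Under noisy-OR, P(wet lawn | causes) = 1 − (1−0.028)·∏(1−qᵢ) over the active causes.
By total probability over the 4 (sprinkler running, overnight rain) configurations:
  P(wet lawn) = 0.028·0.66·0.51 + 0.50428·0.66·0.49 + 0.64036·0.34·0.51 + 0.816584·0.34·0.49
        = 0.009425 + 0.163084 + 0.111038 + 0.136043 = 0.419590
Configurations with overnight rain contribute 0.299127, so
  P(overnight rain | wet lawn) = 0.299127 / 0.419590 ≈ 0.713

With the extra evidence:
For the numerator, keep only overnight rain=true terms: 0.50428·0.49 = 0.247097
The normalizing constant is 0.028·0.51 + 0.50428·0.49 = 0.261377
P(overnight rain | wet lawn, ¬sprinkler running) = 0.247097/0.261377 ≈ 0.945
Ruling out sprinkler running raises the posterior on overnight rain — the flip side of explaining away.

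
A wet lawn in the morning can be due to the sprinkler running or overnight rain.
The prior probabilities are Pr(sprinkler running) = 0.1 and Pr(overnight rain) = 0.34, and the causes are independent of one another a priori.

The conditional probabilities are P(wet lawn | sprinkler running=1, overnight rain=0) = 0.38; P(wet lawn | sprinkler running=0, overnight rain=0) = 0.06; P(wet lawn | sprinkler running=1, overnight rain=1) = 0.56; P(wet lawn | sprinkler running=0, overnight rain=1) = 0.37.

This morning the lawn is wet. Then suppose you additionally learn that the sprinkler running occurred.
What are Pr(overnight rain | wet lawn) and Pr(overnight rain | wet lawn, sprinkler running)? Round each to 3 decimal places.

Pr(overnight rain | wet lawn) ≈ 0.685; Pr(overnight rain | wet lawn, sprinkler running) ≈ 0.432

Sum P(wet lawn|·) weighted by the priors over the 4 (sprinkler running, overnight rain) configurations:
  P(wet lawn) = 0.06×0.9×0.66 + 0.37×0.9×0.34 + 0.38×0.1×0.66 + 0.56×0.1×0.34
        = 0.035640 + 0.113220 + 0.025080 + 0.019040 = 0.192980
Configurations with overnight rain contribute 0.132260, so
  P(overnight rain | wet lawn) = 0.132260 / 0.192980 ≈ 0.685

With the extra evidence:
Enumerate both values of overnight rain and weight by the priors:
  P(wet lawn | sprinkler running) = 0.38×0.66 + 0.56×0.34
        = 0.250800 + 0.190400 = 0.441200
The terms with overnight rain present sum to 0.190400, so
  P(overnight rain | wet lawn, sprinkler running) = 0.190400 / 0.441200 ≈ 0.432
This is intercausal reasoning (explaining away): once sprinkler running accounts for the wet lawn, overnight rain becomes less likely.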